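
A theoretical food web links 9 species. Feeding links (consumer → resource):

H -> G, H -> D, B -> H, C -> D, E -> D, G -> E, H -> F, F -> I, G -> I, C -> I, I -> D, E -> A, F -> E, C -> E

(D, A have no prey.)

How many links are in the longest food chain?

One longest chain: D → I → F → H → B.
It has 5 species and 4 links.

4 links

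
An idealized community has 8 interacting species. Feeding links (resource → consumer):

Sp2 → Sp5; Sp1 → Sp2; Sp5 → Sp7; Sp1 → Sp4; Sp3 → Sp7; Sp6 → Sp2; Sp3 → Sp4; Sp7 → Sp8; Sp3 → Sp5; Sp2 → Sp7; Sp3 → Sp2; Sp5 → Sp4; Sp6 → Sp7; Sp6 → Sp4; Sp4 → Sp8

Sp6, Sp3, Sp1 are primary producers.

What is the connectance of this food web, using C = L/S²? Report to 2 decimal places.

C = 0.23

The web has S = 8 species and L = 15 feeding links.
C = L / S² = 15 / 64 = 0.2344 ≈ 0.23.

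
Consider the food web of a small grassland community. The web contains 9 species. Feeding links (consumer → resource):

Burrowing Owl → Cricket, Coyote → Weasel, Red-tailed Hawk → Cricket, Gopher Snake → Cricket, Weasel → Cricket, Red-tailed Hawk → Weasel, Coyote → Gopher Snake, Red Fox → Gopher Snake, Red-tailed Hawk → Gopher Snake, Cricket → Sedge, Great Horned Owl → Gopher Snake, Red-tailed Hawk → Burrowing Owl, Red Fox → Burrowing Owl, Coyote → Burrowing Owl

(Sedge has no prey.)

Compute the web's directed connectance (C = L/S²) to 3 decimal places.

C = 0.173

The web has S = 9 species and L = 14 feeding links.
C = L / S² = 14 / 81 = 0.1728 ≈ 0.173.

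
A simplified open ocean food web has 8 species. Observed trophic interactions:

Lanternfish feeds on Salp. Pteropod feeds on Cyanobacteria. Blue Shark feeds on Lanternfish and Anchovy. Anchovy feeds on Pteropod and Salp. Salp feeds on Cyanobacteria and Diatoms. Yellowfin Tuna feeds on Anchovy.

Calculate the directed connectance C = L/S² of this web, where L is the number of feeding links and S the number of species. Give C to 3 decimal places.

C = 0.141

The web has S = 8 species and L = 9 feeding links.
C = L / S² = 9 / 64 = 0.1406 ≈ 0.141.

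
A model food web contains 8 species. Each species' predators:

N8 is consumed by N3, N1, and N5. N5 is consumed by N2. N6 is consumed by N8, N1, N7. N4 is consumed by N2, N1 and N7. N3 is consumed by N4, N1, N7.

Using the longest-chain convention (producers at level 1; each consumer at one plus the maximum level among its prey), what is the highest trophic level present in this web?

Producers (level 1): N6.
N6 → N8 → N3 → N4 → N1 gives N1 level 5.
No species has a prey at level 5, so no species reaches level 6.

5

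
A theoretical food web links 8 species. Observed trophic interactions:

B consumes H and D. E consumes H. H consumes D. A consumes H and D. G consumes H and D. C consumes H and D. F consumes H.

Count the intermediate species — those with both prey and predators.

Intermediate species (has both prey and predators): H.
Count: 1.

1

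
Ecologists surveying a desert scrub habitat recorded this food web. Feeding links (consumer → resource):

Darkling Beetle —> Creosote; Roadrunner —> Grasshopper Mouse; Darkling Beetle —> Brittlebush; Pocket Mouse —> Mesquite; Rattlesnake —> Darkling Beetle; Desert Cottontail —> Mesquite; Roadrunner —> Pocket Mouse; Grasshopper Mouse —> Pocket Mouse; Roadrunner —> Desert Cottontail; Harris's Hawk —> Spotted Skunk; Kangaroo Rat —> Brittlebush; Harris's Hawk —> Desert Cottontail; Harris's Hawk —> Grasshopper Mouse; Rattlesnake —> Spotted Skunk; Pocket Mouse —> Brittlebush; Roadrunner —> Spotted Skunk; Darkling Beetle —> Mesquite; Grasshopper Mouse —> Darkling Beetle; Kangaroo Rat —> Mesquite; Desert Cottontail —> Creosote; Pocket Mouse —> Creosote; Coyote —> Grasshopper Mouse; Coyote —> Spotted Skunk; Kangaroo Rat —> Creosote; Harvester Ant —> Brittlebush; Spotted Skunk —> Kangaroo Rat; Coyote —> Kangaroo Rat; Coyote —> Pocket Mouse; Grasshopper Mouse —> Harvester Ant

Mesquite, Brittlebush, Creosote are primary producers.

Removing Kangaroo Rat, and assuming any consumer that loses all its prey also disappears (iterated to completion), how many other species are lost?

1

Remove Kangaroo Rat.
Round 1: Spotted Skunk (all prey gone) → extinct.
No further losses. Total secondary extinctions: 1.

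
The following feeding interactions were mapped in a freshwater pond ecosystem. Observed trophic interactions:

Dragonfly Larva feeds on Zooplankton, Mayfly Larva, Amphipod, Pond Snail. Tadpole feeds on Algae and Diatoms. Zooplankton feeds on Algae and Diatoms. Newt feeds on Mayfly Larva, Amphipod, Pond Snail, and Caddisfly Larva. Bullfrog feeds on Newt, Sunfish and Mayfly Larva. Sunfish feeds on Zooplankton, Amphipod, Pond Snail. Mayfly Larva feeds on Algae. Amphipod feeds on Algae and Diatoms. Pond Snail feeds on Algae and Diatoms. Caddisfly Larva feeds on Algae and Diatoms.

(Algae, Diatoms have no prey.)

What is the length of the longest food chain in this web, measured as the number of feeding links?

One longest chain: Algae → Pond Snail → Sunfish → Bullfrog.
It has 4 species and 3 links.

3 links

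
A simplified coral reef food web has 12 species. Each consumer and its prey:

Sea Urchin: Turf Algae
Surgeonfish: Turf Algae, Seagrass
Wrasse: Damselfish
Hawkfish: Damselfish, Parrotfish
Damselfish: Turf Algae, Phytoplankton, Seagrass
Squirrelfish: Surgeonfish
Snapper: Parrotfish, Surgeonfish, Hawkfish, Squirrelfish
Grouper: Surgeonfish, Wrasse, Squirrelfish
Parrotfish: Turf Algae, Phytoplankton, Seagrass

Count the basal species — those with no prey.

3

Basal species (no prey listed): Turf Algae, Phytoplankton, Seagrass.
Count: 3.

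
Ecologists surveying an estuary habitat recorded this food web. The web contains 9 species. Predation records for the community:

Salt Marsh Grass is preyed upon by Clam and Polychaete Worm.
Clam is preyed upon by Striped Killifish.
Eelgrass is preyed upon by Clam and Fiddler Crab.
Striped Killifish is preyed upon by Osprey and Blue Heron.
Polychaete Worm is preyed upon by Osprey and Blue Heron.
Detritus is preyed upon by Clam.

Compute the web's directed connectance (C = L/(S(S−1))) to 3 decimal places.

C = 0.139

The web has S = 9 species and L = 10 feeding links.
C = L / (S(S−1)) = 10 / 72 = 0.1389 ≈ 0.139.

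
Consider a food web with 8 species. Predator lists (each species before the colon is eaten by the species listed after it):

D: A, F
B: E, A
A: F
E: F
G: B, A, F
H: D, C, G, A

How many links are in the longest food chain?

4 links

One longest chain: H → G → B → E → F.
It has 5 species and 4 links.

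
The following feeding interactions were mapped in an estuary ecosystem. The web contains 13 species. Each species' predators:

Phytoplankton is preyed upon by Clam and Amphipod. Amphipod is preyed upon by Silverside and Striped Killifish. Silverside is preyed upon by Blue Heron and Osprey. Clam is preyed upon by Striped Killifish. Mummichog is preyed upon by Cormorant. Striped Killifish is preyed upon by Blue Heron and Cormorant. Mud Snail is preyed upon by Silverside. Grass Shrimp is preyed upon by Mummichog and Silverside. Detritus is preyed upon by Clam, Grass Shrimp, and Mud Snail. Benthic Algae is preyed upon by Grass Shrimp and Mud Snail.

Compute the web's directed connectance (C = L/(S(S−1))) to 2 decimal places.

The web has S = 13 species and L = 18 feeding links.
C = L / (S(S−1)) = 18 / 156 = 0.1154 ≈ 0.12.

C = 0.12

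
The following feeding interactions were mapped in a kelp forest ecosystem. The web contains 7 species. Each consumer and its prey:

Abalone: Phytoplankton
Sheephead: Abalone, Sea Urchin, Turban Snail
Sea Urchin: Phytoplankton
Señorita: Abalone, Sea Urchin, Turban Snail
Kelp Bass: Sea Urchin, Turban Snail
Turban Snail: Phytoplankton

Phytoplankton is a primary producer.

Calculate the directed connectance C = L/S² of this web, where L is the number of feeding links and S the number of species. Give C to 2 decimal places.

The web has S = 7 species and L = 11 feeding links.
C = L / S² = 11 / 49 = 0.2245 ≈ 0.22.

C = 0.22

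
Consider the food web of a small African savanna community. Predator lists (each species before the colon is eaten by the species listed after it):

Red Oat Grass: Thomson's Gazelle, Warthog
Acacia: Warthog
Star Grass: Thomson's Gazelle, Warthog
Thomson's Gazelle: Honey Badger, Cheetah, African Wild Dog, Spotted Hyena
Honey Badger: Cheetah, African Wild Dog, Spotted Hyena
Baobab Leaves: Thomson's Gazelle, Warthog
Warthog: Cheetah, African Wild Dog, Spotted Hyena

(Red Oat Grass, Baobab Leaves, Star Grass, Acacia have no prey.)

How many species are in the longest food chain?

4 species

One longest chain: Red Oat Grass → Thomson's Gazelle → Honey Badger → Cheetah.
It has 4 species and 3 links.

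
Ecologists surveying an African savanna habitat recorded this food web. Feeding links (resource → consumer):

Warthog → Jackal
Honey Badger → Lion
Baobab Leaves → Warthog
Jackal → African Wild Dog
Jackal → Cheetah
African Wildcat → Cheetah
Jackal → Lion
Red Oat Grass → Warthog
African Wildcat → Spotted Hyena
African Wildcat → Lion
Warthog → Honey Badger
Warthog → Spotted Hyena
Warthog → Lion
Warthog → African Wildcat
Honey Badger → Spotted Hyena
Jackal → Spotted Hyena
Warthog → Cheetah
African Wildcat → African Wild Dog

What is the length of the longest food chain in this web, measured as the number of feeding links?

3 links

One longest chain: Baobab Leaves → Warthog → African Wildcat → African Wild Dog.
It has 4 species and 3 links.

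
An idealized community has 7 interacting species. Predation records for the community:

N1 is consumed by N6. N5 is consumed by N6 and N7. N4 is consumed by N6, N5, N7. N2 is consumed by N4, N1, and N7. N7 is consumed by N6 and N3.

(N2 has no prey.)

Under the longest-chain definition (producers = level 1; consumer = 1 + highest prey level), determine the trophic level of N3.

N2 is a producer → level 1.
N4 eats N2 → level 2.
N5 eats N4 → level 3.
N7 eats N5 (level 3); other prey at levels: N2 1, N4 2 → level 4.
N3 eats N7 → level 5.

Trophic level 5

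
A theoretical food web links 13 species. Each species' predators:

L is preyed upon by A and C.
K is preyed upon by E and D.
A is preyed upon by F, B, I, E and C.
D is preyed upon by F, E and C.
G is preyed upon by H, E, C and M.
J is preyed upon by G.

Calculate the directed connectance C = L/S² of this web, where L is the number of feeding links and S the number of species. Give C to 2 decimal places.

C = 0.10

The web has S = 13 species and L = 17 feeding links.
C = L / S² = 17 / 169 = 0.1006 ≈ 0.10.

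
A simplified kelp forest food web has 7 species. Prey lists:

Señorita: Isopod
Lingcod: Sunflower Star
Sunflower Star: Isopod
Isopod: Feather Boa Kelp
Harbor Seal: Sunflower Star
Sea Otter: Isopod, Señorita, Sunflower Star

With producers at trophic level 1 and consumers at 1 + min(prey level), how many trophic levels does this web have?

4

Producers (level 1): Feather Boa Kelp.
Following each consumer down to its lowest-level prey: Feather Boa Kelp → Isopod → Sunflower Star → Lingcod (levels 1 through 4).
All prey of Lingcod (Sunflower Star 3) are at level 3 or above, so Lingcod is at level 1 + 3 = 4.
Every consumer has at least one prey at level 3 or below, so none exceeds level 4.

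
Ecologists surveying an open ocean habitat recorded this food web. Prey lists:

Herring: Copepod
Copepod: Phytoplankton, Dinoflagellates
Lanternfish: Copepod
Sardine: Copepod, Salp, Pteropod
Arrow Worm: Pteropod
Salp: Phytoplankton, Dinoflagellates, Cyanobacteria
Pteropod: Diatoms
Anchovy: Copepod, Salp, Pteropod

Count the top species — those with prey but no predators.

5

Top species (has prey, but nothing eats it): Sardine, Arrow Worm, Herring, Lanternfish, Anchovy.
Count: 5.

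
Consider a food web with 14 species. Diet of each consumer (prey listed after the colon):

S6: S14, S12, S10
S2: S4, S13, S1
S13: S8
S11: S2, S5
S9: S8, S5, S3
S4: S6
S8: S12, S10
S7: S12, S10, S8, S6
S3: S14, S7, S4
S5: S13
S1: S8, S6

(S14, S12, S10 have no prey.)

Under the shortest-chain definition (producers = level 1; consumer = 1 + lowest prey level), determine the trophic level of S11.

Trophic level 5

S12 is a producer → level 1.
S8 eats S12 → level 2.
S1 eats S8 → level 3.
S2 eats S1 → level 4.
S11 eats S2 → level 5.
No prey of S11 is below level 4, so 5 is the minimum.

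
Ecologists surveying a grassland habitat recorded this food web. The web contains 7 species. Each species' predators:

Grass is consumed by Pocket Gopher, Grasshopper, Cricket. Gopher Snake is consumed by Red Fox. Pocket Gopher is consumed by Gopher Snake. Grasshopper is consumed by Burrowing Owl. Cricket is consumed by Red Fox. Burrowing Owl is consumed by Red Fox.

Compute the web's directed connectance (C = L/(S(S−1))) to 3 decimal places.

C = 0.190

The web has S = 7 species and L = 8 feeding links.
C = L / (S(S−1)) = 8 / 42 = 0.1905 ≈ 0.190.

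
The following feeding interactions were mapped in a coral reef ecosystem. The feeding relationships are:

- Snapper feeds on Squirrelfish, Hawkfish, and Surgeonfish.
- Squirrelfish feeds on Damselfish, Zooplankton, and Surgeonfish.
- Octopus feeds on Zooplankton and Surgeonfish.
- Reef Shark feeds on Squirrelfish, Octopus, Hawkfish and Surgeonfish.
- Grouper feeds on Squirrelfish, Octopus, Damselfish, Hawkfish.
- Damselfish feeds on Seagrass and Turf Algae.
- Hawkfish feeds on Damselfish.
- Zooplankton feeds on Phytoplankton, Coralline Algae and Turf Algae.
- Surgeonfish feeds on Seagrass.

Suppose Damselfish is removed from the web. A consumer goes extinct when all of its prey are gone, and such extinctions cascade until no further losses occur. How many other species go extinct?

1

Remove Damselfish.
Round 1: Hawkfish (all prey gone) → extinct.
No further losses. Total secondary extinctions: 1.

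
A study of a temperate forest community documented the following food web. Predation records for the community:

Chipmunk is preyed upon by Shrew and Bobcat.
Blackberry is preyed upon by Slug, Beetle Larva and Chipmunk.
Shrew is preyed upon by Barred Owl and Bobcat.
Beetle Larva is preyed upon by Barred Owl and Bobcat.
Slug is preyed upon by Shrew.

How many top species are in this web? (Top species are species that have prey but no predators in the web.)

2

Top species (has prey, but nothing eats it): Bobcat, Barred Owl.
Count: 2.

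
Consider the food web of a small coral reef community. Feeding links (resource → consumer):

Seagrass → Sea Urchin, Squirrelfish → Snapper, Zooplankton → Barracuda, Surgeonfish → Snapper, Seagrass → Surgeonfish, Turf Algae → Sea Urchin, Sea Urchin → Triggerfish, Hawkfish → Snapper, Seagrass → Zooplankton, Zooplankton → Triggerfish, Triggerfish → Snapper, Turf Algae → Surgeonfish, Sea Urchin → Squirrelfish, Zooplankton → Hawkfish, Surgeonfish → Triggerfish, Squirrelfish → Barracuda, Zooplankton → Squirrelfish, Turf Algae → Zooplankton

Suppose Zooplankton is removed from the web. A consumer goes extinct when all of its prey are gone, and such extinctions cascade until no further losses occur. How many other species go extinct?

Remove Zooplankton.
Round 1: Hawkfish (all prey gone) → extinct.
No further losses. Total secondary extinctions: 1.

1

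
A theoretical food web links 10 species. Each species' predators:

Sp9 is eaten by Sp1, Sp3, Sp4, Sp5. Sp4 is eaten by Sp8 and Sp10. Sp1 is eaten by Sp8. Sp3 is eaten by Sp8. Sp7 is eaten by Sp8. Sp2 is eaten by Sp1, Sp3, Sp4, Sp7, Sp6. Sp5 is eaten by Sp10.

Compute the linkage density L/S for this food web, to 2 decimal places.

There are L = 15 links among S = 10 species.
L/S = 15/10 = 1.5000 ≈ 1.50.

L/S = 1.50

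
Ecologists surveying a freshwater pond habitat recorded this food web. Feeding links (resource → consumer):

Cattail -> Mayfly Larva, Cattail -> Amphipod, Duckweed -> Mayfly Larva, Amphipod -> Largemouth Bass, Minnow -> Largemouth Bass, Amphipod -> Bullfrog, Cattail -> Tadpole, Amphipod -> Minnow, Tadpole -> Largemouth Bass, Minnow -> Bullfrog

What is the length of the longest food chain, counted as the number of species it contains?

One longest chain: Cattail → Amphipod → Minnow → Largemouth Bass.
It has 4 species and 3 links.

4 species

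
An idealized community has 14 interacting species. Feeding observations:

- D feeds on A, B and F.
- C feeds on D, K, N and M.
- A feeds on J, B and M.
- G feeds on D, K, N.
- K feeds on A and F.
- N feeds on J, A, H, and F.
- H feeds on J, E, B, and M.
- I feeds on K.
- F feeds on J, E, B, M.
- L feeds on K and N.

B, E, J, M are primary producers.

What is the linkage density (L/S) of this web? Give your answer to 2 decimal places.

There are L = 30 links among S = 14 species.
L/S = 30/14 = 2.1429 ≈ 2.14.

L/S = 2.14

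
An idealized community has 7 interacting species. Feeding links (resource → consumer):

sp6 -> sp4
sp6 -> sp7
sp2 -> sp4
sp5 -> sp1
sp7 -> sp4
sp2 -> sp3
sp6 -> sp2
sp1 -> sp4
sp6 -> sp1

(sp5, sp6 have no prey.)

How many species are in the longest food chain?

3 species

One longest chain: sp6 → sp2 → sp3.
It has 3 species and 2 links.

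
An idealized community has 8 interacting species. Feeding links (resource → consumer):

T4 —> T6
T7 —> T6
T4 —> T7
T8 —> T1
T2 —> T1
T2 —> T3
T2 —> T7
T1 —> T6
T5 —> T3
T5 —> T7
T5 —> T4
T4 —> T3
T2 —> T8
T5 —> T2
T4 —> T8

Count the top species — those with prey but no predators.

Top species (has prey, but nothing eats it): T3, T6.
Count: 2.

2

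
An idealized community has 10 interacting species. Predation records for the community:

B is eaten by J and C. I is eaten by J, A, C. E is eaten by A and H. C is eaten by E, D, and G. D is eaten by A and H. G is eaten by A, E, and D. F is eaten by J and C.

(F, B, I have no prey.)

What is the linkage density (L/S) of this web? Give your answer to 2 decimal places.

There are L = 17 links among S = 10 species.
L/S = 17/10 = 1.7000 ≈ 1.70.

L/S = 1.70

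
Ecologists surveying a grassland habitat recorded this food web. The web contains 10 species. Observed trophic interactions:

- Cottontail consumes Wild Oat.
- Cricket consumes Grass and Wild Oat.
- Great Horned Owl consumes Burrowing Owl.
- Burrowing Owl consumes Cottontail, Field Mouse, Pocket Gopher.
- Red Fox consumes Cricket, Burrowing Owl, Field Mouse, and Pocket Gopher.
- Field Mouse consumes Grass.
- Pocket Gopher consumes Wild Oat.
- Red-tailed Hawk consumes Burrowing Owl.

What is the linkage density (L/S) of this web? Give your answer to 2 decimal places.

L/S = 1.40

There are L = 14 links among S = 10 species.
L/S = 14/10 = 1.4000 ≈ 1.40.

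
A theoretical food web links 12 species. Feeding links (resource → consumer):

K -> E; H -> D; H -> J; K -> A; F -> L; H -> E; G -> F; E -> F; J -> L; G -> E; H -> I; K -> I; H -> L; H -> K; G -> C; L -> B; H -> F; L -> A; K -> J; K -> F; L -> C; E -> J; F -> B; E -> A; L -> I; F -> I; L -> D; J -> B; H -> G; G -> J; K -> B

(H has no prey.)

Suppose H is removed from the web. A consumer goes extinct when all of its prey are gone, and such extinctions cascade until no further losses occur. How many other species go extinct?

Remove H.
Round 1: G (all prey gone), K (all prey gone) → extinct.
Round 2: E (all prey gone) → extinct.
Round 3: F (all prey gone), J (all prey gone) → extinct.
Round 4: L (all prey gone) → extinct.
Round 5: I (all prey gone), D (all prey gone), C (all prey gone), A (all prey gone), B (all prey gone) → extinct.
No further losses. Total secondary extinctions: 11.

11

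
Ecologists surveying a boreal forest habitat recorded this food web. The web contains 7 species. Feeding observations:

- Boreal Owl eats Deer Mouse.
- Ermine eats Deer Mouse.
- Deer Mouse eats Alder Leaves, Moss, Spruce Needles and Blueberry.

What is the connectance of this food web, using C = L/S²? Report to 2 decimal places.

C = 0.12

The web has S = 7 species and L = 6 feeding links.
C = L / S² = 6 / 49 = 0.1224 ≈ 0.12.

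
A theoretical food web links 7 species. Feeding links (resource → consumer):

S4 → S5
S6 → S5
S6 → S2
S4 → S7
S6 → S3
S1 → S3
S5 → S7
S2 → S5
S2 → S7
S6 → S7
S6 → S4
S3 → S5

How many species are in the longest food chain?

4 species

One longest chain: S6 → S2 → S5 → S7.
It has 4 species and 3 links.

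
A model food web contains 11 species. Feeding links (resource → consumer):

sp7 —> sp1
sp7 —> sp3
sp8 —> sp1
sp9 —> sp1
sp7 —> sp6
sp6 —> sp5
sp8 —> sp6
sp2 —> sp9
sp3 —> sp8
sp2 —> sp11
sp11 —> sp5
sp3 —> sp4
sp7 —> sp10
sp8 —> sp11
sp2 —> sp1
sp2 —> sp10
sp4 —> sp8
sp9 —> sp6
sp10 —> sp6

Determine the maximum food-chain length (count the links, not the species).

5 links

One longest chain: sp7 → sp3 → sp4 → sp8 → sp11 → sp5.
It has 6 species and 5 links.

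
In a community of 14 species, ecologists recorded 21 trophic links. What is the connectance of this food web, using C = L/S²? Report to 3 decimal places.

The web has S = 14 species and L = 21 feeding links.
C = L / S² = 21 / 196 = 0.1071 ≈ 0.107.

C = 0.107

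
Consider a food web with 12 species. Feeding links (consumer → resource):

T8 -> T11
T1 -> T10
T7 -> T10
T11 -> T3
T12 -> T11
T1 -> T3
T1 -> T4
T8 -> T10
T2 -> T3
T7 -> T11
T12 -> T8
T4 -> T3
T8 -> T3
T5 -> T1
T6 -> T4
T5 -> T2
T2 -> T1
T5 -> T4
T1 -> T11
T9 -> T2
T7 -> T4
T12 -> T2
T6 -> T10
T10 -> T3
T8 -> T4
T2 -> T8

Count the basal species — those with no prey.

Basal species (no prey listed): T3.
Count: 1.

1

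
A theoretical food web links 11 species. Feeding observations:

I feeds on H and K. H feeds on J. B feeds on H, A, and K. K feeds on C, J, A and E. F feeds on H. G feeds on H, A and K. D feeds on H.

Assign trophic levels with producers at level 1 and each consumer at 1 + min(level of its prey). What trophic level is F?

J is a producer → level 1.
H eats J → level 2.
F eats H → level 3.
No prey of F is below level 2, so 3 is the minimum.

Trophic level 3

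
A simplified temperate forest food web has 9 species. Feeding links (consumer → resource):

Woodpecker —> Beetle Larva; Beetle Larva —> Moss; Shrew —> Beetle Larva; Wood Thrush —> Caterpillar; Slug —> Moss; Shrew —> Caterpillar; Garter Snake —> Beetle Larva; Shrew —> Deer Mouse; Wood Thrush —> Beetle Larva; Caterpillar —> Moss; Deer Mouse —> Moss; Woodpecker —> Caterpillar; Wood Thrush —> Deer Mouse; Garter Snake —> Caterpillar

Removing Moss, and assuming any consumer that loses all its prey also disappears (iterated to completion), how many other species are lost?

8

Remove Moss.
Round 1: Beetle Larva (all prey gone), Deer Mouse (all prey gone), Caterpillar (all prey gone), Slug (all prey gone) → extinct.
Round 2: Wood Thrush (all prey gone), Woodpecker (all prey gone), Garter Snake (all prey gone), Shrew (all prey gone) → extinct.
No further losses. Total secondary extinctions: 8.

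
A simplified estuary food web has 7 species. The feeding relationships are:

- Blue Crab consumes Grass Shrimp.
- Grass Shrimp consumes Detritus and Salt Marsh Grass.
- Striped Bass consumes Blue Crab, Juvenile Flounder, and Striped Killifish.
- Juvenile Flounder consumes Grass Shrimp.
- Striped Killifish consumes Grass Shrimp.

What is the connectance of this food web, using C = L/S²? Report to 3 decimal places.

The web has S = 7 species and L = 8 feeding links.
C = L / S² = 8 / 49 = 0.1633 ≈ 0.163.

C = 0.163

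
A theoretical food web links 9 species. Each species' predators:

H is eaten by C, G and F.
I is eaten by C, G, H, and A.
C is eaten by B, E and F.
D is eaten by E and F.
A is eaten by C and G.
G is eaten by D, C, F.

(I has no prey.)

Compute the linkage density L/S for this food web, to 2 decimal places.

There are L = 17 links among S = 9 species.
L/S = 17/9 = 1.8889 ≈ 1.89.

L/S = 1.89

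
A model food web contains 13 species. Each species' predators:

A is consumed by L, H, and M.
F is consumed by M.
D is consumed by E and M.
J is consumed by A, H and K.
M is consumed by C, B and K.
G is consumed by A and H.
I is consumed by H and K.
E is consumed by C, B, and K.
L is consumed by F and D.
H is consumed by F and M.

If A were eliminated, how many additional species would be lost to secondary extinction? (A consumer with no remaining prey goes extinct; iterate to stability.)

3

Remove A.
Round 1: L (all prey gone) → extinct.
Round 2: D (all prey gone) → extinct.
Round 3: E (all prey gone) → extinct.
No further losses. Total secondary extinctions: 3.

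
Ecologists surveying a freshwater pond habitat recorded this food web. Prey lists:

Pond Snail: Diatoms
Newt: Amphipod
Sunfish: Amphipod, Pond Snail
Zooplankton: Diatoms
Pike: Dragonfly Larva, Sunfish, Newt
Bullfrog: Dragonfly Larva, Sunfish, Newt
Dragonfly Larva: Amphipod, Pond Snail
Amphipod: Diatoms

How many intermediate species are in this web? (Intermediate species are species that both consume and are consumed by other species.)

Intermediate species (has both prey and predators): Amphipod, Pond Snail, Dragonfly Larva, Sunfish, Newt.
Count: 5.

5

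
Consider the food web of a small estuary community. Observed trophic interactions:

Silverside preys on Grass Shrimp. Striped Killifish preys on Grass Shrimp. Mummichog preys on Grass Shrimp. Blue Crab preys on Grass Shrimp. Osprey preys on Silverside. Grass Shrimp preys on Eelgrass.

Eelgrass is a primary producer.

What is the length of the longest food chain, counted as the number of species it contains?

4 species

One longest chain: Eelgrass → Grass Shrimp → Silverside → Osprey.
It has 4 species and 3 links.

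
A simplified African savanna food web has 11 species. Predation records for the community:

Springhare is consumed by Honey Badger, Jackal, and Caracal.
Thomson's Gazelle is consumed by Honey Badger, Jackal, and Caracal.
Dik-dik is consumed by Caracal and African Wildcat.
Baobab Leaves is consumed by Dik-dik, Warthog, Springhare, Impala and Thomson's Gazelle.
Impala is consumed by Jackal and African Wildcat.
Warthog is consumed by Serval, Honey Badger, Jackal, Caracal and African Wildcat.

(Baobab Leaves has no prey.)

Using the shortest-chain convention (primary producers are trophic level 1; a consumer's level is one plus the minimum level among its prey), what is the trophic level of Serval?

Trophic level 3

Baobab Leaves is a producer → level 1.
Warthog eats Baobab Leaves → level 2.
Serval eats Warthog → level 3.
No prey of Serval is below level 2, so 3 is the minimum.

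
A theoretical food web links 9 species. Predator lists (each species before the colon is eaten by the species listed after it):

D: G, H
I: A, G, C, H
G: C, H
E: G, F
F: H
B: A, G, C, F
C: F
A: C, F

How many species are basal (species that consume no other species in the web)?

Basal species (no prey listed): D, I, B, E.
Count: 4.

4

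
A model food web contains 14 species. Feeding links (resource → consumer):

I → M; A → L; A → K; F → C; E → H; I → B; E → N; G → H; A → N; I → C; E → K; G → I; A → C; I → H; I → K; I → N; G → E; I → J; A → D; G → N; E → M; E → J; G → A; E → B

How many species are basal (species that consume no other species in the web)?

2

Basal species (no prey listed): F, G.
Count: 2.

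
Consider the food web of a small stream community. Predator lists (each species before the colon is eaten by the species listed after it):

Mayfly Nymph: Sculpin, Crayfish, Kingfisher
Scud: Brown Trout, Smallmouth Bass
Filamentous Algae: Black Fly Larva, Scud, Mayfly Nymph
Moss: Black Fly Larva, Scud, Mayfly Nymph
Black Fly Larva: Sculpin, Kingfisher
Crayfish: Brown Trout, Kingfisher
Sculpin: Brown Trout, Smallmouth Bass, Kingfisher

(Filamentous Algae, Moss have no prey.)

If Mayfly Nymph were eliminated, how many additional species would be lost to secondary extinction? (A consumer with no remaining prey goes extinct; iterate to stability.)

Remove Mayfly Nymph.
Round 1: Crayfish (all prey gone) → extinct.
No further losses. Total secondary extinctions: 1.

1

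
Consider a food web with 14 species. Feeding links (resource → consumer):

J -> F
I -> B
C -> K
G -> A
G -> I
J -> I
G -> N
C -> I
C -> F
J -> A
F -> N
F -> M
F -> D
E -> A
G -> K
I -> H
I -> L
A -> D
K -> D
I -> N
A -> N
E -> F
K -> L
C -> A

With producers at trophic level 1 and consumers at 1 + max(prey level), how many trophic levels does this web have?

3

Producers (level 1): E, J, C, G.
E → F → N gives N level 3.
No species has a prey at level 3, so no species reaches level 4.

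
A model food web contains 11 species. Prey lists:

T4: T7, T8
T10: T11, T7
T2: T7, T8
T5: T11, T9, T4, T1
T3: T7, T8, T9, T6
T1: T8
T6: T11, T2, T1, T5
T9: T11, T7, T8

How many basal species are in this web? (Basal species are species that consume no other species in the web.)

Basal species (no prey listed): T11, T7, T8.
Count: 3.

3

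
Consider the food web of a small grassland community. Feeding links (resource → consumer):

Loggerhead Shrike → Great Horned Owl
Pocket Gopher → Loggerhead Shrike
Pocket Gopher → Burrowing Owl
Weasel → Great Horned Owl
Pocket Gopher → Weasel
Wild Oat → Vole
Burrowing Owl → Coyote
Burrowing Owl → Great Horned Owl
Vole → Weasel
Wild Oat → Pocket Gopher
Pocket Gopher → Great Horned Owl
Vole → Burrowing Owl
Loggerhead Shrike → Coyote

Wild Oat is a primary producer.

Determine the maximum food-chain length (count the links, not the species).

3 links

One longest chain: Wild Oat → Pocket Gopher → Burrowing Owl → Coyote.
It has 4 species and 3 links.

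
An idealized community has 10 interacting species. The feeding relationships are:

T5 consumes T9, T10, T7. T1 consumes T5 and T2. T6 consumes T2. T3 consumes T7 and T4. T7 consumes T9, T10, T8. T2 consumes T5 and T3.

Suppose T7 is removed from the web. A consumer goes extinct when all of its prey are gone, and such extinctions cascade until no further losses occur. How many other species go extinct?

Remove T7.
Every predator of it retains at least one other prey: T5 still has T9, T10; T3 still has T4.
No consumer loses all prey, so no secondary extinctions occur.

0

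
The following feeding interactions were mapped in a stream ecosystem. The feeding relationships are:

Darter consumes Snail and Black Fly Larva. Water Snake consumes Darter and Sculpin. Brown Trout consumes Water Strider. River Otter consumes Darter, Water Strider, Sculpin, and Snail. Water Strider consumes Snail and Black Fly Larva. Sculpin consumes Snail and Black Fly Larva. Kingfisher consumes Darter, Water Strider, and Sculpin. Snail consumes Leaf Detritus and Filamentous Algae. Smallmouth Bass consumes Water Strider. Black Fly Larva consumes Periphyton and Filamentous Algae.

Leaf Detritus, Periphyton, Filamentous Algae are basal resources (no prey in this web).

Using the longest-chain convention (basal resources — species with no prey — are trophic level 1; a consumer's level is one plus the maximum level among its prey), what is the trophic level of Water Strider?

Trophic level 3

Leaf Detritus has no prey (basal) → level 1.
Snail eats Leaf Detritus (level 1); other prey at levels: Filamentous Algae 1 → level 2.
Water Strider eats Snail (level 2); other prey at levels: Black Fly Larva 2 → level 3.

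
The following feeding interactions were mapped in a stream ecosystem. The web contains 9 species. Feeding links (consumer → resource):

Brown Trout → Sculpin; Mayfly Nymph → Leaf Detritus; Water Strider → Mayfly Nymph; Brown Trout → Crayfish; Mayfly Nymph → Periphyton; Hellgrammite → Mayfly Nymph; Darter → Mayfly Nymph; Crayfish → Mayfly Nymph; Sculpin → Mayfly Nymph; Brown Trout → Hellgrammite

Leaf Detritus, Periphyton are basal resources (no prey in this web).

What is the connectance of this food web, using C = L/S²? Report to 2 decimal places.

C = 0.12

The web has S = 9 species and L = 10 feeding links.
C = L / S² = 10 / 81 = 0.1235 ≈ 0.12.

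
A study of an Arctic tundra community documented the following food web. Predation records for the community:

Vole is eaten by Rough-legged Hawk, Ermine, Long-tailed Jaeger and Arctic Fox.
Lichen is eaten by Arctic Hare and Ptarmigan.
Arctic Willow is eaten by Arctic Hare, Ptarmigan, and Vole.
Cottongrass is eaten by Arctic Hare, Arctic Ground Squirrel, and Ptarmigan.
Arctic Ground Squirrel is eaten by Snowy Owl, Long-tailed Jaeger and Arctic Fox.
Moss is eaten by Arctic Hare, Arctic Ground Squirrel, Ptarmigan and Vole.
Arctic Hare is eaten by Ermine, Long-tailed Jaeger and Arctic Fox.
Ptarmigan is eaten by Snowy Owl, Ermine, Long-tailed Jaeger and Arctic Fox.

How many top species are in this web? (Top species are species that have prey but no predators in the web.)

5

Top species (has prey, but nothing eats it): Long-tailed Jaeger, Arctic Fox, Ermine, Snowy Owl, Rough-legged Hawk.
Count: 5.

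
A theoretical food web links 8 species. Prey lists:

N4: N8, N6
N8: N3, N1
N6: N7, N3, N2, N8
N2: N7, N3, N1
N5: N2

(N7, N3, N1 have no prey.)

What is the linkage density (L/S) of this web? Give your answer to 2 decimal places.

There are L = 12 links among S = 8 species.
L/S = 12/8 = 1.5000 ≈ 1.50.

L/S = 1.50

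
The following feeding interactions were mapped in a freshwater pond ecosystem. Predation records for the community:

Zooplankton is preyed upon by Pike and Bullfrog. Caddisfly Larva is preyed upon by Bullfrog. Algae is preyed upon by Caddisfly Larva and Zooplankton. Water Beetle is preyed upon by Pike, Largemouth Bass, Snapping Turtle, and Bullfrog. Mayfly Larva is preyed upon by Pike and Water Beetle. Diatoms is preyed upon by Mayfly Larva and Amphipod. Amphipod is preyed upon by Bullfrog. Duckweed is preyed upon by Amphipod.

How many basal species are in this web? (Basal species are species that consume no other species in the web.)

3

Basal species (no prey listed): Diatoms, Duckweed, Algae.
Count: 3.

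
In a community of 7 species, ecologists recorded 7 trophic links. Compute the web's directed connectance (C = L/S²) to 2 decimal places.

The web has S = 7 species and L = 7 feeding links.
C = L / S² = 7 / 49 = 0.1429 ≈ 0.14.

C = 0.14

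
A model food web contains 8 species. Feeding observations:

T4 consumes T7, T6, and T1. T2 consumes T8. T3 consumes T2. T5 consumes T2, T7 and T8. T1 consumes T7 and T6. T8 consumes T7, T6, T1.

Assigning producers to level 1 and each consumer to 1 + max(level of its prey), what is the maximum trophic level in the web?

5

Producers (level 1): T7, T6.
T7 → T1 → T8 → T2 → T5 gives T5 level 5.
No species has a prey at level 5, so no species reaches level 6.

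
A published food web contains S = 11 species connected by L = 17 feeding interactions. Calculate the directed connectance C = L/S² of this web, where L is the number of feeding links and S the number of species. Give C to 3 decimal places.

The web has S = 11 species and L = 17 feeding links.
C = L / S² = 17 / 121 = 0.1405 ≈ 0.140.

C = 0.140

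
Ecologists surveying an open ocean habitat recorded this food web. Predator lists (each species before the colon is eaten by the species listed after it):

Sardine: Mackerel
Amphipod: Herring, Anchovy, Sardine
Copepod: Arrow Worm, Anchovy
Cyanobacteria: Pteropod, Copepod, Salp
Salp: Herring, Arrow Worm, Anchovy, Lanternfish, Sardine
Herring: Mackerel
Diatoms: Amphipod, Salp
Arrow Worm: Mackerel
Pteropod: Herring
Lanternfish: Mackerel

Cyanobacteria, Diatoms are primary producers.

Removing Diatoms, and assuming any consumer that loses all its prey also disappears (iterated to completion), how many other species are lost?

Remove Diatoms.
Round 1: Amphipod (all prey gone) → extinct.
No further losses. Total secondary extinctions: 1.

1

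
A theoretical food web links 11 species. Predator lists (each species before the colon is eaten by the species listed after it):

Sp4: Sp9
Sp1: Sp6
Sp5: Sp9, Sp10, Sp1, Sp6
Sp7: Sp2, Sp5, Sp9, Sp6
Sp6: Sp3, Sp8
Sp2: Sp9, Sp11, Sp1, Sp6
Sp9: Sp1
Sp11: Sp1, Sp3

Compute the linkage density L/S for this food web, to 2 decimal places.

There are L = 19 links among S = 11 species.
L/S = 19/11 = 1.7273 ≈ 1.73.

L/S = 1.73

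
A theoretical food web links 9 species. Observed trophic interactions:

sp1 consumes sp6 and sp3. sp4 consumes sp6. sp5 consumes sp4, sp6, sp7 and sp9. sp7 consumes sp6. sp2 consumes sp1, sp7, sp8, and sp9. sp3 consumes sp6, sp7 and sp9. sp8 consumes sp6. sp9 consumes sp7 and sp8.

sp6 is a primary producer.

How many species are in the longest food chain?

One longest chain: sp6 → sp8 → sp9 → sp3 → sp1 → sp2.
It has 6 species and 5 links.

6 species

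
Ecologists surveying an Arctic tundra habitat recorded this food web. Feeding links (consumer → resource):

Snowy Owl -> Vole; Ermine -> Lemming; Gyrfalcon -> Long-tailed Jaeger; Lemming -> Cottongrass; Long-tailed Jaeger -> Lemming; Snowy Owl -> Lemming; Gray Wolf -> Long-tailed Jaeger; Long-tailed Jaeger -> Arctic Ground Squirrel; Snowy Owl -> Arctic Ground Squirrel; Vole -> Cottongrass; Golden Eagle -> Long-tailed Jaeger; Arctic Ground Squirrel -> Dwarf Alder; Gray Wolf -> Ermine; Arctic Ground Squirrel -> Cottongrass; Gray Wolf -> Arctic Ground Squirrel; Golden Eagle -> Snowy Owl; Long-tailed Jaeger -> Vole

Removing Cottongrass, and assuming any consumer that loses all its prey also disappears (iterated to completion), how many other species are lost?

3

Remove Cottongrass.
Round 1: Lemming (all prey gone), Vole (all prey gone) → extinct.
Round 2: Ermine (all prey gone) → extinct.
No further losses. Total secondary extinctions: 3.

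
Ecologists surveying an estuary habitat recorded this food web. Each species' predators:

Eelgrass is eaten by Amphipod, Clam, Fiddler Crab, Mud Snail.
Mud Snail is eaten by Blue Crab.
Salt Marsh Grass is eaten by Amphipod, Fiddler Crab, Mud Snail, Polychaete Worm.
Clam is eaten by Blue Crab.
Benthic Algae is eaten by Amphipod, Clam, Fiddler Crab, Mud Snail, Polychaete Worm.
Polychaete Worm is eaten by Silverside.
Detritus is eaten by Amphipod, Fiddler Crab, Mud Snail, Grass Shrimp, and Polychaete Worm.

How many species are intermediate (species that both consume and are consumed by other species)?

3

Intermediate species (has both prey and predators): Mud Snail, Polychaete Worm, Clam.
Count: 3.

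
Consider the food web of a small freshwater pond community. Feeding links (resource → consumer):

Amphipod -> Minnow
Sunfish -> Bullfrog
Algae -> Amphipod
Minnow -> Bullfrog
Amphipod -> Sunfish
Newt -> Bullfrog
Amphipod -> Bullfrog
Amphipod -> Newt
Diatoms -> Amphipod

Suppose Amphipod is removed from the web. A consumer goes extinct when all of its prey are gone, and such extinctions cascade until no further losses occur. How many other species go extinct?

Remove Amphipod.
Round 1: Newt (all prey gone), Minnow (all prey gone), Sunfish (all prey gone) → extinct.
Round 2: Bullfrog (all prey gone) → extinct.
No further losses. Total secondary extinctions: 4.

4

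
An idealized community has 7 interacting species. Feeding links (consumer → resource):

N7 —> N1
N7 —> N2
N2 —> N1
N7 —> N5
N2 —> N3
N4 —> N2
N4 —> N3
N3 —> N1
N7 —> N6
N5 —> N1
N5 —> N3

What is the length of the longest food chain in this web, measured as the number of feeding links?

One longest chain: N1 → N3 → N2 → N4.
It has 4 species and 3 links.

3 links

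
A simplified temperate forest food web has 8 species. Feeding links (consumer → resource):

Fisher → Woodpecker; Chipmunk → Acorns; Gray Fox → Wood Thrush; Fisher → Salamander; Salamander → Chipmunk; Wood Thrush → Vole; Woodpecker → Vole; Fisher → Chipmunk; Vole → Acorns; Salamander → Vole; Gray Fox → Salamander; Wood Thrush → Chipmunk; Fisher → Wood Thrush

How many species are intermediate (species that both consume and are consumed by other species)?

Intermediate species (has both prey and predators): Vole, Chipmunk, Salamander, Woodpecker, Wood Thrush.
Count: 5.

5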